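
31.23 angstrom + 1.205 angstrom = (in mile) 2.015e-12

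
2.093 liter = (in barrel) 0.01316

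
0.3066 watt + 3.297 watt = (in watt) 3.604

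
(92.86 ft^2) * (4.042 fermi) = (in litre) 3.487e-11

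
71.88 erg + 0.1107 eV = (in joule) 7.188e-06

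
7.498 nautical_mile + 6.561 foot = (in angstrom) 1.389e+14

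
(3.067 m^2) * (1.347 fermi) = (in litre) 4.131e-12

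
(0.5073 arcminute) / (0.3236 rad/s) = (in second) 0.000456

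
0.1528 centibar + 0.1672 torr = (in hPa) 1.751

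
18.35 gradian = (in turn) 0.04588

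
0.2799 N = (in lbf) 0.06292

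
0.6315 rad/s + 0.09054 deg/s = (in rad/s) 0.6331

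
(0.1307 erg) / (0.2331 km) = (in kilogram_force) 5.718e-12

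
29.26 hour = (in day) 1.219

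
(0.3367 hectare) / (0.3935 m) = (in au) 5.72e-08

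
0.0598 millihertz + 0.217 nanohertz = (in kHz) 5.98e-08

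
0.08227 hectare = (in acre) 0.2033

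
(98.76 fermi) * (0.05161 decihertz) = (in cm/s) 5.097e-14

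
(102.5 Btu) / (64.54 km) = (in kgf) 0.1709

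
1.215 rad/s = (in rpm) 11.6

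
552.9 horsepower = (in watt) 4.123e+05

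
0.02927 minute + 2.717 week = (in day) 19.02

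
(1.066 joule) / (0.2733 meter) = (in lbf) 0.8769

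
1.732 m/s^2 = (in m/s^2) 1.732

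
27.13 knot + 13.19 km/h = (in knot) 34.25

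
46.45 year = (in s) 1.465e+09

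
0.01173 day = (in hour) 0.2815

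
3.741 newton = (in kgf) 0.3815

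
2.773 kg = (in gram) 2773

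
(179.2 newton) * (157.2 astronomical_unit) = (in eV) 2.63e+34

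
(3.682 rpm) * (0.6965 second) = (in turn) 0.04274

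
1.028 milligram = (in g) 0.001028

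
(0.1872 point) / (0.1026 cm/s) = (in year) 2.041e-09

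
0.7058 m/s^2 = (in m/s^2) 0.7058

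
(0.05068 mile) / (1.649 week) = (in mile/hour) 0.0001829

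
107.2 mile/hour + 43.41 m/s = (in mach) 0.2682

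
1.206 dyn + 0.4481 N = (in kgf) 0.04569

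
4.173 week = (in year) 0.08003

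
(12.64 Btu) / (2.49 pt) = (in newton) 1.518e+07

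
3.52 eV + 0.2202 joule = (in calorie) 0.05263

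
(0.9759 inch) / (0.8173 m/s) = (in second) 0.03033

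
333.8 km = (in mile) 207.4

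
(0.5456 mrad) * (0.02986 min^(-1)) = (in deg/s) 1.556e-05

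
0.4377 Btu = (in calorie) 110.4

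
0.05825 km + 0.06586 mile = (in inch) 6466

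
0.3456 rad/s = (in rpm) 3.3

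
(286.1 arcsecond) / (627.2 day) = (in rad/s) 2.56e-11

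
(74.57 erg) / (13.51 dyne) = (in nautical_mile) 2.98e-05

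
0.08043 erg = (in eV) 5.02e+10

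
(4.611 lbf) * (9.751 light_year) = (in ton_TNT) 4.522e+08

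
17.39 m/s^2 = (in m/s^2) 17.39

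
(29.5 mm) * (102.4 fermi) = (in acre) 7.465e-19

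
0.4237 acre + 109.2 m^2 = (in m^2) 1824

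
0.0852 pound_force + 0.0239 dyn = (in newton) 0.379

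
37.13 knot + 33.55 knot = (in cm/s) 3636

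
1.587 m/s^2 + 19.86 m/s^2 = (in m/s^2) 21.45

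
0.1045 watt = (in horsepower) 0.0001401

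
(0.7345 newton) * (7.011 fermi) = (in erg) 5.15e-08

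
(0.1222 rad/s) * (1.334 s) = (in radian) 0.163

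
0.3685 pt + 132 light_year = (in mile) 7.76e+14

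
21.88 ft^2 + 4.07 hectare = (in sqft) 4.381e+05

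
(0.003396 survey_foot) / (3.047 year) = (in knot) 2.094e-11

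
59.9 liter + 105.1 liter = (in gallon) 43.59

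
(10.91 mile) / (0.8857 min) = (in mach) 0.9703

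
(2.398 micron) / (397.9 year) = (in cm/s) 1.911e-14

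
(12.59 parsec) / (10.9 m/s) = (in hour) 9.9e+12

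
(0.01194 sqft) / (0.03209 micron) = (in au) 2.311e-07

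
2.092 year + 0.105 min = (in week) 109.1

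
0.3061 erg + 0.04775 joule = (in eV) 2.98e+17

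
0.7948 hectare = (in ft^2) 8.555e+04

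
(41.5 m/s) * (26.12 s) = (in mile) 0.6736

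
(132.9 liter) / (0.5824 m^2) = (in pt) 646.8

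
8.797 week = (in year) 0.1687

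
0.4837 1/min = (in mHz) 8.062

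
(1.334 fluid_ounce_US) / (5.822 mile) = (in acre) 1.04e-12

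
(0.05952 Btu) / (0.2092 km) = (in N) 0.3002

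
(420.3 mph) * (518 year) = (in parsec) 9.947e-05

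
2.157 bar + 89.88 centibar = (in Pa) 3.056e+05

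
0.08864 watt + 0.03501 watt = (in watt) 0.1236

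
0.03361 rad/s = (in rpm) 0.321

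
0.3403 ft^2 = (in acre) 7.812e-06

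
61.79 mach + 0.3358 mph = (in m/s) 2.104e+04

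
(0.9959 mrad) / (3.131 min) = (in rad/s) 5.301e-06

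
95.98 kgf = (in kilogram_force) 95.98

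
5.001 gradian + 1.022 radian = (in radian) 1.101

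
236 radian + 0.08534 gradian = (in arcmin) 8.113e+05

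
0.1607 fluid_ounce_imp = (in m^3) 4.566e-06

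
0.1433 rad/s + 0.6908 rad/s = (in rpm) 7.965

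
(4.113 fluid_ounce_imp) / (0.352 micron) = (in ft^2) 3574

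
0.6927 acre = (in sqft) 3.017e+04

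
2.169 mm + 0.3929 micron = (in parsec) 7.031e-20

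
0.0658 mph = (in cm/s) 2.942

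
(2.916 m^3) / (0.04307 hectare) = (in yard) 0.007404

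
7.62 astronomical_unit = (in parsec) 3.694e-05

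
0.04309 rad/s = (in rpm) 0.4115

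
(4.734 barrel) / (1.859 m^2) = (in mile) 0.0002516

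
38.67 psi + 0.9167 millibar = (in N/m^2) 2.667e+05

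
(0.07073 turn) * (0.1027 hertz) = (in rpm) 0.4358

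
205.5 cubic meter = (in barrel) 1293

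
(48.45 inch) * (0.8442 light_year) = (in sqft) 1.058e+17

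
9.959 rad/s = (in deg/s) 570.6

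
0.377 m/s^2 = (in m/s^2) 0.377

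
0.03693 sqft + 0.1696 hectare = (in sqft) 1.826e+04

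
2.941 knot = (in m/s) 1.513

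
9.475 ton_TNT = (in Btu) 3.757e+07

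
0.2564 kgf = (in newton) 2.514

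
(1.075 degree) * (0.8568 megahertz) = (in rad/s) 1.608e+04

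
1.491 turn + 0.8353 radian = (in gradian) 649.6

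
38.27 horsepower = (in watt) 2.854e+04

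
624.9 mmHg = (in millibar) 833.1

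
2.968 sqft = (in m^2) 0.2757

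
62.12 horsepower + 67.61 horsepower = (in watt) 9.674e+04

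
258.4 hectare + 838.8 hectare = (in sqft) 1.181e+08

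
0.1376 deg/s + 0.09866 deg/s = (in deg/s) 0.2363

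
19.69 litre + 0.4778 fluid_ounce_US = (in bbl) 0.1239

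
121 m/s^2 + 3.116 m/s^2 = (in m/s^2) 124.1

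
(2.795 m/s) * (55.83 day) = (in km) 1.348e+04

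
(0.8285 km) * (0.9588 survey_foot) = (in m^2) 242.1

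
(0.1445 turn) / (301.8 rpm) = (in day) 3.325e-07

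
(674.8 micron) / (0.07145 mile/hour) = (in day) 2.445e-07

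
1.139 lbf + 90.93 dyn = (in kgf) 0.5167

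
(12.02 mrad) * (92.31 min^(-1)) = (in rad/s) 0.01849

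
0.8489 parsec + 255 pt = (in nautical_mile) 1.414e+13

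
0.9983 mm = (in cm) 0.09983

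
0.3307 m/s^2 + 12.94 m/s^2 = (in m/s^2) 13.27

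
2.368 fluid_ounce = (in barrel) 0.0004405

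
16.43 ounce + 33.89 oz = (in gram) 1427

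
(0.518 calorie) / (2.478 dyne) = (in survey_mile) 54.35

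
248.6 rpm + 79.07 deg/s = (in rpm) 261.8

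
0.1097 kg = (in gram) 109.7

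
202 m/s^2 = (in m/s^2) 202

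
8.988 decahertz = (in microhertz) 8.988e+07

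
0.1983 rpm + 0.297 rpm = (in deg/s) 2.972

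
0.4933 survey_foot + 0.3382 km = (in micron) 3.384e+08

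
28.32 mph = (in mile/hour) 28.32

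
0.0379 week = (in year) 0.0007268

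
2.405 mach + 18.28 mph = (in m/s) 827.1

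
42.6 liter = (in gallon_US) 11.25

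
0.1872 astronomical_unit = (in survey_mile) 1.74e+07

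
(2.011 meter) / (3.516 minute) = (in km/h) 0.03432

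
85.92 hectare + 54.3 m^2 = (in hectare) 85.93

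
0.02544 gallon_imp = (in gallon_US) 0.03055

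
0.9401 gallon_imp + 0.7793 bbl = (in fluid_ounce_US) 4334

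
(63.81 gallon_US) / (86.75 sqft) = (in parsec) 9.713e-19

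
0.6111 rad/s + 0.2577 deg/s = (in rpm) 5.879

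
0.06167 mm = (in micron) 61.67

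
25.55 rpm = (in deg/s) 153.3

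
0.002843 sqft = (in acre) 6.527e-08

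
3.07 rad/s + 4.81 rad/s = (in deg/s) 451.5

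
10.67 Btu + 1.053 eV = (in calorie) 2691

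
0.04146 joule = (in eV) 2.588e+17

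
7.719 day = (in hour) 185.3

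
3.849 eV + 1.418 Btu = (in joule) 1496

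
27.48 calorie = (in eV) 7.176e+20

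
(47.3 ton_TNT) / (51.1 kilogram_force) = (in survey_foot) 1.296e+09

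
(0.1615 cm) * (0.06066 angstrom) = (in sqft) 1.054e-13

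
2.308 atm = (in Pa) 2.339e+05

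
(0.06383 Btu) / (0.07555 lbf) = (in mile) 0.1245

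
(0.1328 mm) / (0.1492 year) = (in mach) 8.289e-14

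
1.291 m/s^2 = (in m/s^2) 1.291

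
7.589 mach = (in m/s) 2584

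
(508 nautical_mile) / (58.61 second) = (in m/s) 1.605e+04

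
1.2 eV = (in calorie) 4.595e-20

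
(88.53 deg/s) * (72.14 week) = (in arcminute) 2.318e+11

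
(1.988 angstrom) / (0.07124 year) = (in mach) 2.599e-19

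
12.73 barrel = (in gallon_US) 534.7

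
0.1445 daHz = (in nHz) 1.445e+09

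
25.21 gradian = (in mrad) 396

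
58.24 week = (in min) 5.871e+05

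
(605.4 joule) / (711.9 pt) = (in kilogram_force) 245.8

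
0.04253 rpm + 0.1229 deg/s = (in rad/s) 0.006599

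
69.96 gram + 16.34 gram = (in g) 86.3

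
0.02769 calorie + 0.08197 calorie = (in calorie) 0.1097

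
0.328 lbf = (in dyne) 1.459e+05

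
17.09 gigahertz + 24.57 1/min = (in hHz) 1.709e+08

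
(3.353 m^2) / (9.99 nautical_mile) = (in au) 1.211e-15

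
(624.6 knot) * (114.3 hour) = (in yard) 1.446e+08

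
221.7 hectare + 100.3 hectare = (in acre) 795.7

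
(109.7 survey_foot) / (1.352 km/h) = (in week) 0.0001472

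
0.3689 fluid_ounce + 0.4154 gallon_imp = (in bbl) 0.01195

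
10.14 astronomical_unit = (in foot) 4.977e+12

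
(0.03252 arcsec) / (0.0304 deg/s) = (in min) 4.952e-06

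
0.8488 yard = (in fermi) 7.761e+14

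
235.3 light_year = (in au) 1.488e+07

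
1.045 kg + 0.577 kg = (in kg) 1.622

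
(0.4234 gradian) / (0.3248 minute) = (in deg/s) 0.01955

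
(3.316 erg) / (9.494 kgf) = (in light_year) 3.765e-25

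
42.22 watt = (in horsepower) 0.05662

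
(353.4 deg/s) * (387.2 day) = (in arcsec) 4.256e+13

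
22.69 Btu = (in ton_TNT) 5.722e-06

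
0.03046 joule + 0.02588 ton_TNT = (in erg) 1.083e+15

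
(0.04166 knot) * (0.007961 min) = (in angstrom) 1.024e+08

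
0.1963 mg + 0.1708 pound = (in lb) 0.1708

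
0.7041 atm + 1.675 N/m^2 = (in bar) 0.7134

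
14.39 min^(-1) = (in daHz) 0.02398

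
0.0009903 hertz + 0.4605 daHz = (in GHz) 4.606e-09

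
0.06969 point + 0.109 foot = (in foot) 0.1091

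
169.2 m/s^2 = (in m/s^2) 169.2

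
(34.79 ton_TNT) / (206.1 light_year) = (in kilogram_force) 7.612e-09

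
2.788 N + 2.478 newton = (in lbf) 1.184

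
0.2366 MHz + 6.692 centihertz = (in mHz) 2.366e+08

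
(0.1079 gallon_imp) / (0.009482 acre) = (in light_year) 1.351e-21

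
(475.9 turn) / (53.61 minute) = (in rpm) 8.877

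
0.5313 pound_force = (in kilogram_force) 0.241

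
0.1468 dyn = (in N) 1.468e-06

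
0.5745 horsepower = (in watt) 428.4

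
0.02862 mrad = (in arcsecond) 5.903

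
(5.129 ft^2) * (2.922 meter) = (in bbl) 8.758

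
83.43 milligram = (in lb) 0.0001839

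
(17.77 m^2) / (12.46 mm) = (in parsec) 4.622e-14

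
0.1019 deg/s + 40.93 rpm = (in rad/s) 4.288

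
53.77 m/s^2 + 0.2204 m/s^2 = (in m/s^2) 53.99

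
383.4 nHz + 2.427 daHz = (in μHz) 2.427e+07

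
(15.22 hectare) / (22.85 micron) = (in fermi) 6.661e+24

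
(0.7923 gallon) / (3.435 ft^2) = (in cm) 0.9398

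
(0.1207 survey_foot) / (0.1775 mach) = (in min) 1.015e-05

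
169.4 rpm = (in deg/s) 1016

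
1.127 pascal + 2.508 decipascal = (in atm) 1.36e-05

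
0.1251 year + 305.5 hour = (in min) 8.408e+04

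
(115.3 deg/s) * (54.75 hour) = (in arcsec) 8.181e+10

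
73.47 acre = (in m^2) 2.973e+05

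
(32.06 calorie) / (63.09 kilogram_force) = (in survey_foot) 0.7113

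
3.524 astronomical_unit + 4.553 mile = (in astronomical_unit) 3.524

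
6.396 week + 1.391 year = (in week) 78.93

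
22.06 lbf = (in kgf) 10.01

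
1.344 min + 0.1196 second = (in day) 0.0009347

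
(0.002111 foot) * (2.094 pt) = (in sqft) 5.116e-06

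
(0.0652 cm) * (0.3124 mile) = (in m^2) 0.3278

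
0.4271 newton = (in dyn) 4.271e+04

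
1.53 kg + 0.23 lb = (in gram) 1634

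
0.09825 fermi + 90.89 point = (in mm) 32.06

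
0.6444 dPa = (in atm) 6.36e-07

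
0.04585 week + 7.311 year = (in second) 2.306e+08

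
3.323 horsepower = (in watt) 2478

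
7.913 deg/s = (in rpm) 1.319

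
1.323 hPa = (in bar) 0.001323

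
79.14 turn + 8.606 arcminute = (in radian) 497.3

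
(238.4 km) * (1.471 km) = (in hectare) 3.507e+04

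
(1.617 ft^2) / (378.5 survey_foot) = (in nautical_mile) 7.031e-07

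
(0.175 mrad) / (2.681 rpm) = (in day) 7.214e-09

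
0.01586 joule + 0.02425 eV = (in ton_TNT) 3.791e-12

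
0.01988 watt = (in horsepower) 2.666e-05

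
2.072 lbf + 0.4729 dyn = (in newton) 9.217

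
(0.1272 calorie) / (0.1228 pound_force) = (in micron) 9.743e+05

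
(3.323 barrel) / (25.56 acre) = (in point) 0.01448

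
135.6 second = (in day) 0.001569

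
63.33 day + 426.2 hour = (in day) 81.09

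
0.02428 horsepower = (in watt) 18.11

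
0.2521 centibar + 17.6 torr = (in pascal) 2599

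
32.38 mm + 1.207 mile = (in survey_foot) 6373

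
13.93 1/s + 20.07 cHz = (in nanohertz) 1.413e+10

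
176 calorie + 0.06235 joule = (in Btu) 0.698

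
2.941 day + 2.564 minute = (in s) 2.543e+05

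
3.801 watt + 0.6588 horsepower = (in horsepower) 0.6639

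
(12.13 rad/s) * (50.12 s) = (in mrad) 6.08e+05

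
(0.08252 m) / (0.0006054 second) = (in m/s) 136.3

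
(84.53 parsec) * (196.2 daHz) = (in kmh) 1.842e+22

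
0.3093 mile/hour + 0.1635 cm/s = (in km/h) 0.5037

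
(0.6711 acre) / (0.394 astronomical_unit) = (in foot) 1.512e-07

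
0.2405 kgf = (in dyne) 2.358e+05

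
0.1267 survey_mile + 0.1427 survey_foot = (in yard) 223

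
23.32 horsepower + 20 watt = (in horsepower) 23.35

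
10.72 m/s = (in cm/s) 1072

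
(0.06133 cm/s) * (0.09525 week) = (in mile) 0.02195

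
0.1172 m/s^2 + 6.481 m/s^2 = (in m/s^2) 6.598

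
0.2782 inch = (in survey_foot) 0.02318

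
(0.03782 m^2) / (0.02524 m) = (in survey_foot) 4.916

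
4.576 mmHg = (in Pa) 610.1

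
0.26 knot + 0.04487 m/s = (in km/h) 0.6431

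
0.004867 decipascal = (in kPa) 4.867e-07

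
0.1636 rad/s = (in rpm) 1.562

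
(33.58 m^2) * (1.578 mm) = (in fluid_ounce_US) 1792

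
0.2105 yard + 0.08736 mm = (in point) 545.9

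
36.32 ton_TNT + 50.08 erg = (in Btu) 1.44e+08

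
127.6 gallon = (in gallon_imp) 106.2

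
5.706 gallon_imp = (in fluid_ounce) 877.1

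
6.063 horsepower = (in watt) 4521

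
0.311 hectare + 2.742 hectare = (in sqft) 3.286e+05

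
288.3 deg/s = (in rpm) 48.05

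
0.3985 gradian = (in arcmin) 21.52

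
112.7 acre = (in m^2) 4.561e+05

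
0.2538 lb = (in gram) 115.1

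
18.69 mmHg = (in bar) 0.02492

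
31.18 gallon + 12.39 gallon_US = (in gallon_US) 43.57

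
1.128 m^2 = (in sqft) 12.14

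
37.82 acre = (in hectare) 15.31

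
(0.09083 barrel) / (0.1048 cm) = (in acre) 0.003405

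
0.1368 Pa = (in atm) 1.35e-06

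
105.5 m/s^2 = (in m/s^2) 105.5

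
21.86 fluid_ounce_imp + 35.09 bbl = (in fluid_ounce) 1.887e+05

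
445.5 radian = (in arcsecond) 9.189e+07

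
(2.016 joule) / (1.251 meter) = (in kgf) 0.1643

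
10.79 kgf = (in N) 105.8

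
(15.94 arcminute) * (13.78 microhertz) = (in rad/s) 6.389e-08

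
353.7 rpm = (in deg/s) 2122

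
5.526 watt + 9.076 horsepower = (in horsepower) 9.083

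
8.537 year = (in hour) 7.478e+04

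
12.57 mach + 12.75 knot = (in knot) 8333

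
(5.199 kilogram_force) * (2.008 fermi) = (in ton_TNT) 2.447e-23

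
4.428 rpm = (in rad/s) 0.4637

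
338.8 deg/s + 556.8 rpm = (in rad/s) 64.22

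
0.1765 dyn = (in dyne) 0.1765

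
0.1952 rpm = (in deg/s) 1.171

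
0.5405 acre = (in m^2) 2187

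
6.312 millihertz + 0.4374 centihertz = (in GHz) 1.069e-11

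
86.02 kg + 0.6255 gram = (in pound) 189.6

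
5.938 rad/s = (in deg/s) 340.2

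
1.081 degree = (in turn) 0.003003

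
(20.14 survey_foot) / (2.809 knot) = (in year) 1.347e-07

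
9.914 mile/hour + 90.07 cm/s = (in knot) 10.37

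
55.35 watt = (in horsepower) 0.07423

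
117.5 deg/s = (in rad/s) 2.051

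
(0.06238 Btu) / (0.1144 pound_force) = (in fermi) 1.293e+17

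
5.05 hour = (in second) 1.818e+04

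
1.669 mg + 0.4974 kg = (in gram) 497.4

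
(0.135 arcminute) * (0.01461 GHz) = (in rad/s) 573.7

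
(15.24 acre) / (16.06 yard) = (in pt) 1.19e+07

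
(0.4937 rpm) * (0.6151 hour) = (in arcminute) 3.936e+05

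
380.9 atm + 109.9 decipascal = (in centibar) 3.859e+04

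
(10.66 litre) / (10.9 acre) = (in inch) 9.514e-06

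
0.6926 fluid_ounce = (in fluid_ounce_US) 0.6926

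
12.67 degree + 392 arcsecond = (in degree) 12.78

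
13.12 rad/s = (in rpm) 125.3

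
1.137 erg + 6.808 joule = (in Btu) 0.006453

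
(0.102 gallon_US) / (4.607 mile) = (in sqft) 5.606e-07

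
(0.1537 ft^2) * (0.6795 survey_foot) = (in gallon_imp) 0.6505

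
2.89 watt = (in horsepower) 0.003876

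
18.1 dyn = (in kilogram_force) 1.846e-05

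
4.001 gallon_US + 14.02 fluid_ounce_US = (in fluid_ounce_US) 526.1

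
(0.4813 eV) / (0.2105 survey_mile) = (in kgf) 2.321e-23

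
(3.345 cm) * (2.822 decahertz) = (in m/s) 0.944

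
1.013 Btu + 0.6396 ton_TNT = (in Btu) 2.536e+06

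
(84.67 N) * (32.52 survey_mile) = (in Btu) 4200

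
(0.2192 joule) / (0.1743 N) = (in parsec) 4.076e-17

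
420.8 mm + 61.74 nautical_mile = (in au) 7.643e-07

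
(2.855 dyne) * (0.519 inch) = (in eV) 2.349e+12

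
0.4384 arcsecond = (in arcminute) 0.007307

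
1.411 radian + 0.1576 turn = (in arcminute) 8255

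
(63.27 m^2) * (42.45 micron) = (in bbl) 0.01689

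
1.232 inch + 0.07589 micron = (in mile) 1.944e-05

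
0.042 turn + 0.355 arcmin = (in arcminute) 907.6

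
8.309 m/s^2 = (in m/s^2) 8.309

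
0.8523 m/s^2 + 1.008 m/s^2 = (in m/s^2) 1.86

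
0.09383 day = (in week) 0.0134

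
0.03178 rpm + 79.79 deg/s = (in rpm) 13.33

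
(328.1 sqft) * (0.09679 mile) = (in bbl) 2.986e+04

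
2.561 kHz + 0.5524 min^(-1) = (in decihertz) 2.561e+04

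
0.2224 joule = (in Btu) 0.0002108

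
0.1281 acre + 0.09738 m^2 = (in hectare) 0.05185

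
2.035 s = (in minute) 0.03392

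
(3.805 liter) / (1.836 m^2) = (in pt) 5.875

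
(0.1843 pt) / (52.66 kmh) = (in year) 1.409e-13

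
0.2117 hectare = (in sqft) 2.279e+04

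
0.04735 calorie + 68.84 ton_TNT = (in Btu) 2.73e+08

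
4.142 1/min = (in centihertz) 6.903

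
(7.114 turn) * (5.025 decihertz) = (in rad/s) 22.46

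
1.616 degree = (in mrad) 28.2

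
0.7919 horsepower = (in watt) 590.5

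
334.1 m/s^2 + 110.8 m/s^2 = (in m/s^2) 444.9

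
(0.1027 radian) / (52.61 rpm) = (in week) 3.082e-08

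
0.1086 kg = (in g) 108.6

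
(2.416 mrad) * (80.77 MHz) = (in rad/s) 1.951e+05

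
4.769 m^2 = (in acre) 0.001178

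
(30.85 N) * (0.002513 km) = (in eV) 4.839e+20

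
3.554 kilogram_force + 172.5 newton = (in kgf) 21.14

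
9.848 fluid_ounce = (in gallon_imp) 0.06406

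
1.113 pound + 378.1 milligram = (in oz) 17.82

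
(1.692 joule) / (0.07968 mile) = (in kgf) 0.001345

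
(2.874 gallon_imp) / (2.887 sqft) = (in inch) 1.918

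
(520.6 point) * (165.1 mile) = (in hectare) 4.88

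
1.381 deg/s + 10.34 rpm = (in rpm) 10.57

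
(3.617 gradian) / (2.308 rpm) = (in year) 7.454e-09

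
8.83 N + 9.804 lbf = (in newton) 52.44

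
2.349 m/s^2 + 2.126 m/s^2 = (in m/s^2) 4.475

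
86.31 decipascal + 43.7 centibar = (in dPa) 4.371e+05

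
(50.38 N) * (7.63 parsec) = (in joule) 1.186e+19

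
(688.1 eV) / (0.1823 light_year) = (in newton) 6.392e-32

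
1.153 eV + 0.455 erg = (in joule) 4.55e-08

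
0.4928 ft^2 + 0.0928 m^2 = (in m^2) 0.1386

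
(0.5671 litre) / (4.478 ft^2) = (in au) 9.112e-15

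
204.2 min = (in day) 0.1418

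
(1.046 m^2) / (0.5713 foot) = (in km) 0.006007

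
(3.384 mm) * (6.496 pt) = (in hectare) 7.755e-10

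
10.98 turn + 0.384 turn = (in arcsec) 1.473e+07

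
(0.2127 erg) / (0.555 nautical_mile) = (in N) 2.069e-11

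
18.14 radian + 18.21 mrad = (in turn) 2.89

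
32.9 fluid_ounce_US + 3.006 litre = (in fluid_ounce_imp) 140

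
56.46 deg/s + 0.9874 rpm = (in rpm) 10.4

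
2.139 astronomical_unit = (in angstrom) 3.2e+21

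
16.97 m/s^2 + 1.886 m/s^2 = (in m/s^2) 18.86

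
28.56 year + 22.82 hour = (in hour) 2.502e+05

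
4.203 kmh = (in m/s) 1.168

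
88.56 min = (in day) 0.0615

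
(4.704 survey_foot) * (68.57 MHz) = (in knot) 1.911e+08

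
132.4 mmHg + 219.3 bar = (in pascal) 2.195e+07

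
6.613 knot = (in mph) 7.61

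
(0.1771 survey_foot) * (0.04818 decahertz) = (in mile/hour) 0.05818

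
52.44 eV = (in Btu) 7.963e-21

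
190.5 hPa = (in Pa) 1.905e+04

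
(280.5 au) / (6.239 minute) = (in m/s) 1.121e+11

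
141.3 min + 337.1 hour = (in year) 0.03875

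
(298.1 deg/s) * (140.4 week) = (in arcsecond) 9.113e+13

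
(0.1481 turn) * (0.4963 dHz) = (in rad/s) 0.04618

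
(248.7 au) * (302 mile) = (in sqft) 1.946e+20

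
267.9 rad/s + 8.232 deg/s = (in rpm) 2560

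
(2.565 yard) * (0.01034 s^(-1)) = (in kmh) 0.08731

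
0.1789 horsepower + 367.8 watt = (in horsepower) 0.6721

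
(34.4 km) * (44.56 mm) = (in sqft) 1.65e+04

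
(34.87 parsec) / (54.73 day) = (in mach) 6.683e+08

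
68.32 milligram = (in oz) 0.00241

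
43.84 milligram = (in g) 0.04384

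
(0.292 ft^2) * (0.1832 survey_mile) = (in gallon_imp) 1759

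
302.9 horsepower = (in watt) 2.259e+05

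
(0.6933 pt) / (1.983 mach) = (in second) 3.622e-07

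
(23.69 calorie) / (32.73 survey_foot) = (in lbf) 2.234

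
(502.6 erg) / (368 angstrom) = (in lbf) 307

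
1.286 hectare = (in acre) 3.178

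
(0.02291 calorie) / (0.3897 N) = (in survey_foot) 0.807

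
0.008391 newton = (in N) 0.008391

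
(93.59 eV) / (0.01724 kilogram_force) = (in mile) 5.511e-20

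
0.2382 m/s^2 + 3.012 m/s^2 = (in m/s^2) 3.25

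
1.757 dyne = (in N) 1.757e-05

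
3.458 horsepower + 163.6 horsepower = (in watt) 1.246e+05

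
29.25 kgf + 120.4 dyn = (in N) 286.8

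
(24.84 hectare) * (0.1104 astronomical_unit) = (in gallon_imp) 9.024e+17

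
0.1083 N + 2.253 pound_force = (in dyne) 1.013e+06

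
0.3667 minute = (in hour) 0.006112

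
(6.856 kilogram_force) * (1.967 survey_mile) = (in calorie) 5.087e+04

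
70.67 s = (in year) 2.241e-06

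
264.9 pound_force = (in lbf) 264.9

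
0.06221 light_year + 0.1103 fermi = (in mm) 5.886e+17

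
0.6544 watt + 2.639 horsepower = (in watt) 1969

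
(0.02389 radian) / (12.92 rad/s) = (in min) 3.082e-05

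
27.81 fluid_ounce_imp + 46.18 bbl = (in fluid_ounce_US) 2.483e+05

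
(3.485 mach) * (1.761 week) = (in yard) 1.382e+09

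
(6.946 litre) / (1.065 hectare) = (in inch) 2.568e-05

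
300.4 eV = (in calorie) 1.15e-17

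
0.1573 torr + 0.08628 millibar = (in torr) 0.222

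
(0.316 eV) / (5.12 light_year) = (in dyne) 1.045e-31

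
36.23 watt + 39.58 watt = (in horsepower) 0.1017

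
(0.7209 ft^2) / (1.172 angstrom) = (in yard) 6.249e+08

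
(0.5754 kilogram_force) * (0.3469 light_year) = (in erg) 1.852e+23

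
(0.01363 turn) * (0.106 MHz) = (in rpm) 8.669e+04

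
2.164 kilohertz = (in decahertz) 216.4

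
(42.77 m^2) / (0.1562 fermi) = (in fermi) 2.738e+32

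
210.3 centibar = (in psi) 30.5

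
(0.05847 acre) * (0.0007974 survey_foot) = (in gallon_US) 15.19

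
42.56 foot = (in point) 3.677e+04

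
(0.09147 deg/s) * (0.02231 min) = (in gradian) 0.136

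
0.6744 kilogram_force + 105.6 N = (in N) 112.2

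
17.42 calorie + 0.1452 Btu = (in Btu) 0.2143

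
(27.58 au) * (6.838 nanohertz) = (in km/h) 1.016e+05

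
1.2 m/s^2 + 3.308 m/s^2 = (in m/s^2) 4.508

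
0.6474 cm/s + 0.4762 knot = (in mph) 0.5625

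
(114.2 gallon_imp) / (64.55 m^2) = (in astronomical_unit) 5.376e-14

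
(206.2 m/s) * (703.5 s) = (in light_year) 1.533e-11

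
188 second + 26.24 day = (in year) 0.0719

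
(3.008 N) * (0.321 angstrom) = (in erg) 0.0009656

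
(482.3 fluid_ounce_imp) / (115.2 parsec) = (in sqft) 4.15e-20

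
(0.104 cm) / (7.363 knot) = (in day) 3.178e-09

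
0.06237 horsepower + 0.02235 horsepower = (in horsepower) 0.08472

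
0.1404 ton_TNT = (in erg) 5.874e+15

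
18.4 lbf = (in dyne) 8.185e+06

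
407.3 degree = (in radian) 7.109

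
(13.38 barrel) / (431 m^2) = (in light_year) 5.217e-19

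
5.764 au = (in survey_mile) 5.358e+08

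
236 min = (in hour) 3.933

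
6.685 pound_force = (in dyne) 2.974e+06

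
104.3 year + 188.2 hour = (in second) 3.29e+09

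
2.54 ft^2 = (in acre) 5.831e-05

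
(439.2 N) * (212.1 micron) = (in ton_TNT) 2.226e-11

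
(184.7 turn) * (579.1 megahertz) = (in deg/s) 3.851e+13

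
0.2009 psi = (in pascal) 1385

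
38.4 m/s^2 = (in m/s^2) 38.4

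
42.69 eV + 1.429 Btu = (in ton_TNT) 3.603e-07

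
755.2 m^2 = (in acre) 0.1866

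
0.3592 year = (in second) 1.133e+07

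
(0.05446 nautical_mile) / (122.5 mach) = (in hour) 6.717e-07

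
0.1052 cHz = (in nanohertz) 1.052e+06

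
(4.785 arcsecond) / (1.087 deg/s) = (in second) 0.001223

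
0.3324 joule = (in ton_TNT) 7.945e-11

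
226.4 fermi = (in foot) 7.428e-13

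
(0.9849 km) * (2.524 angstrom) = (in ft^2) 2.676e-06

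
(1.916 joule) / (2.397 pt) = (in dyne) 2.266e+08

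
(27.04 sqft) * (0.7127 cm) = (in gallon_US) 4.73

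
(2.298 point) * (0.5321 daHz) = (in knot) 0.008385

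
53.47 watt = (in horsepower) 0.0717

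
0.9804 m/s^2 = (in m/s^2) 0.9804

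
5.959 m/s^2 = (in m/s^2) 5.959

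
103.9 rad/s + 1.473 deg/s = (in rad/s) 103.9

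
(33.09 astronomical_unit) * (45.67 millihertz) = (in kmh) 8.139e+11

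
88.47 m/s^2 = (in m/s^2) 88.47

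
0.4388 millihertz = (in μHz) 438.8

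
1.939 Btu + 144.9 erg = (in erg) 2.046e+10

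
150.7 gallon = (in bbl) 3.588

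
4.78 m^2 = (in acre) 0.001181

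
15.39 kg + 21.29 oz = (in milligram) 1.599e+07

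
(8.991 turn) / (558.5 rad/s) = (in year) 3.207e-09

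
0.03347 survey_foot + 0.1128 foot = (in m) 0.04458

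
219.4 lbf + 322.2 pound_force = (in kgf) 245.7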